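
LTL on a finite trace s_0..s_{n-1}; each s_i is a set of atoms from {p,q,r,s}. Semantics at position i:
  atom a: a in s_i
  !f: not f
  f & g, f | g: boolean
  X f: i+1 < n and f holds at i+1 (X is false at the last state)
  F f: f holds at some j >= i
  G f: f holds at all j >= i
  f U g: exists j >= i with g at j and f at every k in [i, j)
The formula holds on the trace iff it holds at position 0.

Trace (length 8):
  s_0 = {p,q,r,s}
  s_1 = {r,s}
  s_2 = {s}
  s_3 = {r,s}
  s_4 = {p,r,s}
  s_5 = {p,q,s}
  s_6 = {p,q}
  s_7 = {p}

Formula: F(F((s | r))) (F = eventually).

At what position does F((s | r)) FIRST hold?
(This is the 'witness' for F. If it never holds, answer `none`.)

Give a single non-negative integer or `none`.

Answer: 0

Derivation:
s_0={p,q,r,s}: F((s | r))=True (s | r)=True s=True r=True
s_1={r,s}: F((s | r))=True (s | r)=True s=True r=True
s_2={s}: F((s | r))=True (s | r)=True s=True r=False
s_3={r,s}: F((s | r))=True (s | r)=True s=True r=True
s_4={p,r,s}: F((s | r))=True (s | r)=True s=True r=True
s_5={p,q,s}: F((s | r))=True (s | r)=True s=True r=False
s_6={p,q}: F((s | r))=False (s | r)=False s=False r=False
s_7={p}: F((s | r))=False (s | r)=False s=False r=False
F(F((s | r))) holds; first witness at position 0.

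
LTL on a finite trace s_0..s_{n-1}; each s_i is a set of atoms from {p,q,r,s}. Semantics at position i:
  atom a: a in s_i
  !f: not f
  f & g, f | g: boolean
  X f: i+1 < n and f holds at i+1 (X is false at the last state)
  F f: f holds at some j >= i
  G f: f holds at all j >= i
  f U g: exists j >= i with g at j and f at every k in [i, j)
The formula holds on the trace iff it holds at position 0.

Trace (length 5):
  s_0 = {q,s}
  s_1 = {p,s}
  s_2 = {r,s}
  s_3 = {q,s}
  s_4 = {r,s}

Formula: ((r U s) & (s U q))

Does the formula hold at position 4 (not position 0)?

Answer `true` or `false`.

s_0={q,s}: ((r U s) & (s U q))=True (r U s)=True r=False s=True (s U q)=True q=True
s_1={p,s}: ((r U s) & (s U q))=True (r U s)=True r=False s=True (s U q)=True q=False
s_2={r,s}: ((r U s) & (s U q))=True (r U s)=True r=True s=True (s U q)=True q=False
s_3={q,s}: ((r U s) & (s U q))=True (r U s)=True r=False s=True (s U q)=True q=True
s_4={r,s}: ((r U s) & (s U q))=False (r U s)=True r=True s=True (s U q)=False q=False
Evaluating at position 4: result = False

Answer: false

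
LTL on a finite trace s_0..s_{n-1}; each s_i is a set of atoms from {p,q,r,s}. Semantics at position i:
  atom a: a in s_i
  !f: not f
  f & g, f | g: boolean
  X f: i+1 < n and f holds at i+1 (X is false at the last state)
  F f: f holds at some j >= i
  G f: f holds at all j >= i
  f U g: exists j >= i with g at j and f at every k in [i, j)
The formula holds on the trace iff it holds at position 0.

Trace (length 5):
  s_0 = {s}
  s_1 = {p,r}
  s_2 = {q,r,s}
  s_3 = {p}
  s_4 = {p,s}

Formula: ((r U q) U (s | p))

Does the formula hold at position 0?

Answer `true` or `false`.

Answer: true

Derivation:
s_0={s}: ((r U q) U (s | p))=True (r U q)=False r=False q=False (s | p)=True s=True p=False
s_1={p,r}: ((r U q) U (s | p))=True (r U q)=True r=True q=False (s | p)=True s=False p=True
s_2={q,r,s}: ((r U q) U (s | p))=True (r U q)=True r=True q=True (s | p)=True s=True p=False
s_3={p}: ((r U q) U (s | p))=True (r U q)=False r=False q=False (s | p)=True s=False p=True
s_4={p,s}: ((r U q) U (s | p))=True (r U q)=False r=False q=False (s | p)=True s=True p=True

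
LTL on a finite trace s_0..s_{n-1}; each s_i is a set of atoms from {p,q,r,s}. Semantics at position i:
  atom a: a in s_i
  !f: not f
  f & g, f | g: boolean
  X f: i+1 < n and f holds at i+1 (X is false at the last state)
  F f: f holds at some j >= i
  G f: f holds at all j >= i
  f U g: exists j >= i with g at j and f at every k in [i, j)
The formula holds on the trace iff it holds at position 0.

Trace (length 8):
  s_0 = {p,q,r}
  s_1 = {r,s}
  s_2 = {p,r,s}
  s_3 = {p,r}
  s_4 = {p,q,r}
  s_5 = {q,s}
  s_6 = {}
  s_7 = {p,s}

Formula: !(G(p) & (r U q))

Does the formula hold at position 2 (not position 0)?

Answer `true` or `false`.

Answer: true

Derivation:
s_0={p,q,r}: !(G(p) & (r U q))=True (G(p) & (r U q))=False G(p)=False p=True (r U q)=True r=True q=True
s_1={r,s}: !(G(p) & (r U q))=True (G(p) & (r U q))=False G(p)=False p=False (r U q)=True r=True q=False
s_2={p,r,s}: !(G(p) & (r U q))=True (G(p) & (r U q))=False G(p)=False p=True (r U q)=True r=True q=False
s_3={p,r}: !(G(p) & (r U q))=True (G(p) & (r U q))=False G(p)=False p=True (r U q)=True r=True q=False
s_4={p,q,r}: !(G(p) & (r U q))=True (G(p) & (r U q))=False G(p)=False p=True (r U q)=True r=True q=True
s_5={q,s}: !(G(p) & (r U q))=True (G(p) & (r U q))=False G(p)=False p=False (r U q)=True r=False q=True
s_6={}: !(G(p) & (r U q))=True (G(p) & (r U q))=False G(p)=False p=False (r U q)=False r=False q=False
s_7={p,s}: !(G(p) & (r U q))=True (G(p) & (r U q))=False G(p)=True p=True (r U q)=False r=False q=False
Evaluating at position 2: result = True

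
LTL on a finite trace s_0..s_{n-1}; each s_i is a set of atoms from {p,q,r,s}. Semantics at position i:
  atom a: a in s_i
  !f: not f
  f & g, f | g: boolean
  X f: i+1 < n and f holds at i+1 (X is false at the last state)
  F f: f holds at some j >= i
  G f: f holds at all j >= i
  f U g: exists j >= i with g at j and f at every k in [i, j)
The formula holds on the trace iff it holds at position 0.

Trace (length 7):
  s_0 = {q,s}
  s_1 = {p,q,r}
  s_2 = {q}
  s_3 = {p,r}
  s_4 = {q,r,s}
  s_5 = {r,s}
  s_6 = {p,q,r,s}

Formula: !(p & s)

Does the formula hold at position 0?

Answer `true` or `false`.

Answer: true

Derivation:
s_0={q,s}: !(p & s)=True (p & s)=False p=False s=True
s_1={p,q,r}: !(p & s)=True (p & s)=False p=True s=False
s_2={q}: !(p & s)=True (p & s)=False p=False s=False
s_3={p,r}: !(p & s)=True (p & s)=False p=True s=False
s_4={q,r,s}: !(p & s)=True (p & s)=False p=False s=True
s_5={r,s}: !(p & s)=True (p & s)=False p=False s=True
s_6={p,q,r,s}: !(p & s)=False (p & s)=True p=True s=True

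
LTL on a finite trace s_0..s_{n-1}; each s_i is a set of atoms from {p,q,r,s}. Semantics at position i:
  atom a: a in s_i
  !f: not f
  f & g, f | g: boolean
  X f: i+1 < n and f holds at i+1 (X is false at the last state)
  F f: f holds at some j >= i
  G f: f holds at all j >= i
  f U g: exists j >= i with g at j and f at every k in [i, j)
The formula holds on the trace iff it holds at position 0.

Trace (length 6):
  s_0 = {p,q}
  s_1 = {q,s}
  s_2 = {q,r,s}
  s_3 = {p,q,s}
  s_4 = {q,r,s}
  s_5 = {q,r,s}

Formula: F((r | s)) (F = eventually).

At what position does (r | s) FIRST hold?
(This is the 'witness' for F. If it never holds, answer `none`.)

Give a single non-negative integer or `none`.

s_0={p,q}: (r | s)=False r=False s=False
s_1={q,s}: (r | s)=True r=False s=True
s_2={q,r,s}: (r | s)=True r=True s=True
s_3={p,q,s}: (r | s)=True r=False s=True
s_4={q,r,s}: (r | s)=True r=True s=True
s_5={q,r,s}: (r | s)=True r=True s=True
F((r | s)) holds; first witness at position 1.

Answer: 1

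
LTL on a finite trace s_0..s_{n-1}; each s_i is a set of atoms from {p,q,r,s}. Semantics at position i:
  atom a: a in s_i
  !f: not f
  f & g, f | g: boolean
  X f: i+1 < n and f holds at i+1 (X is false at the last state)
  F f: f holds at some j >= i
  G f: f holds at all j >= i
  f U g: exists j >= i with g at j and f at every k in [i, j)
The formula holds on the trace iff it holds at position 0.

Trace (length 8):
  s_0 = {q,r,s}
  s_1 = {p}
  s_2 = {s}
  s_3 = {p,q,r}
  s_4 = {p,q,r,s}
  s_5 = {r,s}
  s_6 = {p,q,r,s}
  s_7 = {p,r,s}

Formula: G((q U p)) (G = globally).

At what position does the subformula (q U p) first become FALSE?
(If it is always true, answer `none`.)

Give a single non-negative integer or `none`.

Answer: 2

Derivation:
s_0={q,r,s}: (q U p)=True q=True p=False
s_1={p}: (q U p)=True q=False p=True
s_2={s}: (q U p)=False q=False p=False
s_3={p,q,r}: (q U p)=True q=True p=True
s_4={p,q,r,s}: (q U p)=True q=True p=True
s_5={r,s}: (q U p)=False q=False p=False
s_6={p,q,r,s}: (q U p)=True q=True p=True
s_7={p,r,s}: (q U p)=True q=False p=True
G((q U p)) holds globally = False
First violation at position 2.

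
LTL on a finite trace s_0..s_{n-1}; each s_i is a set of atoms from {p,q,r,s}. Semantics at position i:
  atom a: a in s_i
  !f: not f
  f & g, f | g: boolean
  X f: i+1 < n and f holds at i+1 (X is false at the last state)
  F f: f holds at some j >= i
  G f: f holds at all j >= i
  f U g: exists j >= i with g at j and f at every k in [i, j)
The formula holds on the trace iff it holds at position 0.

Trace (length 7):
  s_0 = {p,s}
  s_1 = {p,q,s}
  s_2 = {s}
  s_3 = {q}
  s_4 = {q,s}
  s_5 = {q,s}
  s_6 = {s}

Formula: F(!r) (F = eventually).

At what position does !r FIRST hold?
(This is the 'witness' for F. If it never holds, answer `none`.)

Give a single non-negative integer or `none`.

Answer: 0

Derivation:
s_0={p,s}: !r=True r=False
s_1={p,q,s}: !r=True r=False
s_2={s}: !r=True r=False
s_3={q}: !r=True r=False
s_4={q,s}: !r=True r=False
s_5={q,s}: !r=True r=False
s_6={s}: !r=True r=False
F(!r) holds; first witness at position 0.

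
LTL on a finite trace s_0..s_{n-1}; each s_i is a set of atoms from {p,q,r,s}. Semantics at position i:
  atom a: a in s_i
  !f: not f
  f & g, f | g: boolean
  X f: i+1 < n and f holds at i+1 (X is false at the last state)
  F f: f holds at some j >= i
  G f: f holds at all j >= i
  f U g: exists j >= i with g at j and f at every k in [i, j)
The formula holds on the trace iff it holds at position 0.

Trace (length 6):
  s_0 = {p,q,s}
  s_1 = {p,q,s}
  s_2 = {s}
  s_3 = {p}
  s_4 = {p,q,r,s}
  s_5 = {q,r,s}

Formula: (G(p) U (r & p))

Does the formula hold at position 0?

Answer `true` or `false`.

Answer: false

Derivation:
s_0={p,q,s}: (G(p) U (r & p))=False G(p)=False p=True (r & p)=False r=False
s_1={p,q,s}: (G(p) U (r & p))=False G(p)=False p=True (r & p)=False r=False
s_2={s}: (G(p) U (r & p))=False G(p)=False p=False (r & p)=False r=False
s_3={p}: (G(p) U (r & p))=False G(p)=False p=True (r & p)=False r=False
s_4={p,q,r,s}: (G(p) U (r & p))=True G(p)=False p=True (r & p)=True r=True
s_5={q,r,s}: (G(p) U (r & p))=False G(p)=False p=False (r & p)=False r=True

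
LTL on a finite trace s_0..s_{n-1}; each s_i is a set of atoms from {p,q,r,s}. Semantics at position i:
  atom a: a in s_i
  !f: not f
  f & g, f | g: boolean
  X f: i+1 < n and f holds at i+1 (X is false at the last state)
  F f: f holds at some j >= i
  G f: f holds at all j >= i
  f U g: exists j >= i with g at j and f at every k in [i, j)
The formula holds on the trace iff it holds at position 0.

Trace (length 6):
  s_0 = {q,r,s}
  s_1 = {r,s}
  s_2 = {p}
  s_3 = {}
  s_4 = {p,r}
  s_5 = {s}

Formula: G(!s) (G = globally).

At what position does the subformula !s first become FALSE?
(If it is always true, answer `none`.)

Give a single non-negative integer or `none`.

s_0={q,r,s}: !s=False s=True
s_1={r,s}: !s=False s=True
s_2={p}: !s=True s=False
s_3={}: !s=True s=False
s_4={p,r}: !s=True s=False
s_5={s}: !s=False s=True
G(!s) holds globally = False
First violation at position 0.

Answer: 0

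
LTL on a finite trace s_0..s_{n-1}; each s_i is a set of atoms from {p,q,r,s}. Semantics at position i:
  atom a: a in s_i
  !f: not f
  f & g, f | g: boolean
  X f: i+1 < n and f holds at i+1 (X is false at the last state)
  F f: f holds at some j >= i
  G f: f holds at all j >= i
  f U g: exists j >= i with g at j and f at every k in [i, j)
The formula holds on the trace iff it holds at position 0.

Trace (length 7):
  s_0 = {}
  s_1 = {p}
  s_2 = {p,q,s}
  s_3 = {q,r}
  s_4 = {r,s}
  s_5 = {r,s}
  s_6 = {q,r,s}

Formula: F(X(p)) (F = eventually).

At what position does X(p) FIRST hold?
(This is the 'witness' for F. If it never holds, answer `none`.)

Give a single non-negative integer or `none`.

s_0={}: X(p)=True p=False
s_1={p}: X(p)=True p=True
s_2={p,q,s}: X(p)=False p=True
s_3={q,r}: X(p)=False p=False
s_4={r,s}: X(p)=False p=False
s_5={r,s}: X(p)=False p=False
s_6={q,r,s}: X(p)=False p=False
F(X(p)) holds; first witness at position 0.

Answer: 0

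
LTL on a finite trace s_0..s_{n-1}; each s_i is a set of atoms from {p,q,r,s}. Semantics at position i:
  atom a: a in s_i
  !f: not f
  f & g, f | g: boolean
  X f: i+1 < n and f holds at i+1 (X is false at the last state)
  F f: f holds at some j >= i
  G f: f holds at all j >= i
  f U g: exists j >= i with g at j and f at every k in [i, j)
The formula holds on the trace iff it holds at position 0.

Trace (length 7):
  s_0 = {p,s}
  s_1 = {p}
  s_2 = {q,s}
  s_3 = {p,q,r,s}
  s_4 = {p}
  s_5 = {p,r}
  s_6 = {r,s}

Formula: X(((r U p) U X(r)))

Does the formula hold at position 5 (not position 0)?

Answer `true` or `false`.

s_0={p,s}: X(((r U p) U X(r)))=True ((r U p) U X(r))=True (r U p)=True r=False p=True X(r)=False
s_1={p}: X(((r U p) U X(r)))=True ((r U p) U X(r))=True (r U p)=True r=False p=True X(r)=False
s_2={q,s}: X(((r U p) U X(r)))=True ((r U p) U X(r))=True (r U p)=False r=False p=False X(r)=True
s_3={p,q,r,s}: X(((r U p) U X(r)))=True ((r U p) U X(r))=True (r U p)=True r=True p=True X(r)=False
s_4={p}: X(((r U p) U X(r)))=True ((r U p) U X(r))=True (r U p)=True r=False p=True X(r)=True
s_5={p,r}: X(((r U p) U X(r)))=False ((r U p) U X(r))=True (r U p)=True r=True p=True X(r)=True
s_6={r,s}: X(((r U p) U X(r)))=False ((r U p) U X(r))=False (r U p)=False r=True p=False X(r)=False
Evaluating at position 5: result = False

Answer: false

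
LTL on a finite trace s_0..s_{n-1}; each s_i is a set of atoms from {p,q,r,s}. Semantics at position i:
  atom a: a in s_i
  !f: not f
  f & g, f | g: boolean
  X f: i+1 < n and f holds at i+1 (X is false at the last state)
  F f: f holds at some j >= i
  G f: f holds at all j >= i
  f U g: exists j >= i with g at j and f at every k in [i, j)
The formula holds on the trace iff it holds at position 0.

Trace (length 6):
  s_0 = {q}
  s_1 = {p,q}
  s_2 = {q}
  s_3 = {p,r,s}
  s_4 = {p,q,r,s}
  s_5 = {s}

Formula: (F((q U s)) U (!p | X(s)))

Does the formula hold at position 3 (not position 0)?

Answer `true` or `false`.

s_0={q}: (F((q U s)) U (!p | X(s)))=True F((q U s))=True (q U s)=True q=True s=False (!p | X(s))=True !p=True p=False X(s)=False
s_1={p,q}: (F((q U s)) U (!p | X(s)))=True F((q U s))=True (q U s)=True q=True s=False (!p | X(s))=False !p=False p=True X(s)=False
s_2={q}: (F((q U s)) U (!p | X(s)))=True F((q U s))=True (q U s)=True q=True s=False (!p | X(s))=True !p=True p=False X(s)=True
s_3={p,r,s}: (F((q U s)) U (!p | X(s)))=True F((q U s))=True (q U s)=True q=False s=True (!p | X(s))=True !p=False p=True X(s)=True
s_4={p,q,r,s}: (F((q U s)) U (!p | X(s)))=True F((q U s))=True (q U s)=True q=True s=True (!p | X(s))=True !p=False p=True X(s)=True
s_5={s}: (F((q U s)) U (!p | X(s)))=True F((q U s))=True (q U s)=True q=False s=True (!p | X(s))=True !p=True p=False X(s)=False
Evaluating at position 3: result = True

Answer: true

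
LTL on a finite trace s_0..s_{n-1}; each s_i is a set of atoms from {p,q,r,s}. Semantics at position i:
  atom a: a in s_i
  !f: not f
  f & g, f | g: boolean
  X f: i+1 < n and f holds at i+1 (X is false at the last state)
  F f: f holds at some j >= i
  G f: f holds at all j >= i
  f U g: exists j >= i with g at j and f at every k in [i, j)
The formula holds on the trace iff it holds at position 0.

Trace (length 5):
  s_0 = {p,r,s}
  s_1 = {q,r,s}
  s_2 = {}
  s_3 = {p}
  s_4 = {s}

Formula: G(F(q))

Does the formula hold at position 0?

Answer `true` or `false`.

s_0={p,r,s}: G(F(q))=False F(q)=True q=False
s_1={q,r,s}: G(F(q))=False F(q)=True q=True
s_2={}: G(F(q))=False F(q)=False q=False
s_3={p}: G(F(q))=False F(q)=False q=False
s_4={s}: G(F(q))=False F(q)=False q=False

Answer: false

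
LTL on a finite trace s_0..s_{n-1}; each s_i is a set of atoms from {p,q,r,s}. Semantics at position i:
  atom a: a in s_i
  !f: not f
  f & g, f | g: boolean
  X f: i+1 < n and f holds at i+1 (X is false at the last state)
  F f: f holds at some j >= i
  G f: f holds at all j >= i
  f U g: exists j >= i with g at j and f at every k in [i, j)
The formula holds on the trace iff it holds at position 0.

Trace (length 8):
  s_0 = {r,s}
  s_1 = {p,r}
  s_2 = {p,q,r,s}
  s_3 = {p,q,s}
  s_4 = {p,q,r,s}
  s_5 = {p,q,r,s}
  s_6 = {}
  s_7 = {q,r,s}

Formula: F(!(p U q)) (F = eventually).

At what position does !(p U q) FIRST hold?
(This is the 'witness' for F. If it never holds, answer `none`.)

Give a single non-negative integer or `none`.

s_0={r,s}: !(p U q)=True (p U q)=False p=False q=False
s_1={p,r}: !(p U q)=False (p U q)=True p=True q=False
s_2={p,q,r,s}: !(p U q)=False (p U q)=True p=True q=True
s_3={p,q,s}: !(p U q)=False (p U q)=True p=True q=True
s_4={p,q,r,s}: !(p U q)=False (p U q)=True p=True q=True
s_5={p,q,r,s}: !(p U q)=False (p U q)=True p=True q=True
s_6={}: !(p U q)=True (p U q)=False p=False q=False
s_7={q,r,s}: !(p U q)=False (p U q)=True p=False q=True
F(!(p U q)) holds; first witness at position 0.

Answer: 0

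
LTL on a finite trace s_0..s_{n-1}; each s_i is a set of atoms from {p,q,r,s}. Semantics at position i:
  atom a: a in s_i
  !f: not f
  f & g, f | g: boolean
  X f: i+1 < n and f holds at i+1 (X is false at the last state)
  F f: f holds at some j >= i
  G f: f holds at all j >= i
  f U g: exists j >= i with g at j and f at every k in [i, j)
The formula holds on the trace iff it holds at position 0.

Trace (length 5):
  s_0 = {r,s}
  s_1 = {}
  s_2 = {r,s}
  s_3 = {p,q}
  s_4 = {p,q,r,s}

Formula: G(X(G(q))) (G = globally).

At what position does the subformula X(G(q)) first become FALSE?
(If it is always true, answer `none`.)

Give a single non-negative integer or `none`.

Answer: 0

Derivation:
s_0={r,s}: X(G(q))=False G(q)=False q=False
s_1={}: X(G(q))=False G(q)=False q=False
s_2={r,s}: X(G(q))=True G(q)=False q=False
s_3={p,q}: X(G(q))=True G(q)=True q=True
s_4={p,q,r,s}: X(G(q))=False G(q)=True q=True
G(X(G(q))) holds globally = False
First violation at position 0.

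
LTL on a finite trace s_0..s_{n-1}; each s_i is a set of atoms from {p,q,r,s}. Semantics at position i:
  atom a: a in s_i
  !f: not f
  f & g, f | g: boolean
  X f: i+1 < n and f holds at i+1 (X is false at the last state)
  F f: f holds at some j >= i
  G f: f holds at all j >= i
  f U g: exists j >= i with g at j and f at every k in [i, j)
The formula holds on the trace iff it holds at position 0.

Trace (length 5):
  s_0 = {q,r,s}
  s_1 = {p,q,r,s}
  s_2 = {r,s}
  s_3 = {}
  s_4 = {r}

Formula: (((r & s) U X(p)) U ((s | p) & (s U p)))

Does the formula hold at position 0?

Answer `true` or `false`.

s_0={q,r,s}: (((r & s) U X(p)) U ((s | p) & (s U p)))=True ((r & s) U X(p))=True (r & s)=True r=True s=True X(p)=True p=False ((s | p) & (s U p))=True (s | p)=True (s U p)=True
s_1={p,q,r,s}: (((r & s) U X(p)) U ((s | p) & (s U p)))=True ((r & s) U X(p))=False (r & s)=True r=True s=True X(p)=False p=True ((s | p) & (s U p))=True (s | p)=True (s U p)=True
s_2={r,s}: (((r & s) U X(p)) U ((s | p) & (s U p)))=False ((r & s) U X(p))=False (r & s)=True r=True s=True X(p)=False p=False ((s | p) & (s U p))=False (s | p)=True (s U p)=False
s_3={}: (((r & s) U X(p)) U ((s | p) & (s U p)))=False ((r & s) U X(p))=False (r & s)=False r=False s=False X(p)=False p=False ((s | p) & (s U p))=False (s | p)=False (s U p)=False
s_4={r}: (((r & s) U X(p)) U ((s | p) & (s U p)))=False ((r & s) U X(p))=False (r & s)=False r=True s=False X(p)=False p=False ((s | p) & (s U p))=False (s | p)=False (s U p)=False

Answer: true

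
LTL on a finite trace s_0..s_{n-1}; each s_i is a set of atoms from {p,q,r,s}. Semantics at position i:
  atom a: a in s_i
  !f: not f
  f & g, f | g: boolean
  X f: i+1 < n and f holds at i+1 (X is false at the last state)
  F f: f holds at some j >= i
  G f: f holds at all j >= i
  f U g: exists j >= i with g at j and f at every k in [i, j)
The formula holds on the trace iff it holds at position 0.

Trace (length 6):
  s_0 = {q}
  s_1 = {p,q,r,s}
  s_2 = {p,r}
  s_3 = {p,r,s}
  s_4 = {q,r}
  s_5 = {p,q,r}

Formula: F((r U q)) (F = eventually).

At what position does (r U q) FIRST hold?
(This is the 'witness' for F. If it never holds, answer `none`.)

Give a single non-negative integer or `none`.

Answer: 0

Derivation:
s_0={q}: (r U q)=True r=False q=True
s_1={p,q,r,s}: (r U q)=True r=True q=True
s_2={p,r}: (r U q)=True r=True q=False
s_3={p,r,s}: (r U q)=True r=True q=False
s_4={q,r}: (r U q)=True r=True q=True
s_5={p,q,r}: (r U q)=True r=True q=True
F((r U q)) holds; first witness at position 0.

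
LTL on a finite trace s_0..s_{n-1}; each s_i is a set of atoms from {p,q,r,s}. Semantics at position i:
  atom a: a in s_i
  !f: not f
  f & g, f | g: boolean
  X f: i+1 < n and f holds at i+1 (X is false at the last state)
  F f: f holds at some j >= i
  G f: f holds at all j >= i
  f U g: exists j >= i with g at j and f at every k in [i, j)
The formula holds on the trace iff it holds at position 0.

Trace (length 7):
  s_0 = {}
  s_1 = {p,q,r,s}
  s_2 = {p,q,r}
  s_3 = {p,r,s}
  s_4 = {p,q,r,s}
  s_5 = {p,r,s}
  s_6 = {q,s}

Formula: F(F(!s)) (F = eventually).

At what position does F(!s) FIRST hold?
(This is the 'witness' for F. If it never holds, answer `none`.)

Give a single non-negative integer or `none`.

s_0={}: F(!s)=True !s=True s=False
s_1={p,q,r,s}: F(!s)=True !s=False s=True
s_2={p,q,r}: F(!s)=True !s=True s=False
s_3={p,r,s}: F(!s)=False !s=False s=True
s_4={p,q,r,s}: F(!s)=False !s=False s=True
s_5={p,r,s}: F(!s)=False !s=False s=True
s_6={q,s}: F(!s)=False !s=False s=True
F(F(!s)) holds; first witness at position 0.

Answer: 0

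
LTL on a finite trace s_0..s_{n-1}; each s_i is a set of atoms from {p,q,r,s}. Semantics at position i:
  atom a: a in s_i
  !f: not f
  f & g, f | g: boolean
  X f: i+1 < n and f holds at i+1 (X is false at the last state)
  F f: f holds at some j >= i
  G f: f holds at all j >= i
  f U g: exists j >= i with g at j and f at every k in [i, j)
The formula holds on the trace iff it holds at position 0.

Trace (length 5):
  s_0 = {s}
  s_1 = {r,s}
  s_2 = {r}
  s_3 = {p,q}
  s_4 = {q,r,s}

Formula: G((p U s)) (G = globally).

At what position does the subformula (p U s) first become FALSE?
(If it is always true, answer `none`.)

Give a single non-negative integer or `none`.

Answer: 2

Derivation:
s_0={s}: (p U s)=True p=False s=True
s_1={r,s}: (p U s)=True p=False s=True
s_2={r}: (p U s)=False p=False s=False
s_3={p,q}: (p U s)=True p=True s=False
s_4={q,r,s}: (p U s)=True p=False s=True
G((p U s)) holds globally = False
First violation at position 2.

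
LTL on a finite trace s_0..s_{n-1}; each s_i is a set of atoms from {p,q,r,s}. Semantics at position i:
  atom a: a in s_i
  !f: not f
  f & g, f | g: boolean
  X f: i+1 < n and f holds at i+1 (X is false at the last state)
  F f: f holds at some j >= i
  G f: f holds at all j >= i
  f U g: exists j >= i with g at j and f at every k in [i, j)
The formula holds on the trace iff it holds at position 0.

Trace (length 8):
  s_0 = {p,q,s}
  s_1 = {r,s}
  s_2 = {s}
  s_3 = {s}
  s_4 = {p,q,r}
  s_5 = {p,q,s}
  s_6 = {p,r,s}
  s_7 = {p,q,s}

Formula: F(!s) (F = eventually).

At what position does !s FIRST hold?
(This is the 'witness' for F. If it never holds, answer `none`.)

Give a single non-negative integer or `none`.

Answer: 4

Derivation:
s_0={p,q,s}: !s=False s=True
s_1={r,s}: !s=False s=True
s_2={s}: !s=False s=True
s_3={s}: !s=False s=True
s_4={p,q,r}: !s=True s=False
s_5={p,q,s}: !s=False s=True
s_6={p,r,s}: !s=False s=True
s_7={p,q,s}: !s=False s=True
F(!s) holds; first witness at position 4.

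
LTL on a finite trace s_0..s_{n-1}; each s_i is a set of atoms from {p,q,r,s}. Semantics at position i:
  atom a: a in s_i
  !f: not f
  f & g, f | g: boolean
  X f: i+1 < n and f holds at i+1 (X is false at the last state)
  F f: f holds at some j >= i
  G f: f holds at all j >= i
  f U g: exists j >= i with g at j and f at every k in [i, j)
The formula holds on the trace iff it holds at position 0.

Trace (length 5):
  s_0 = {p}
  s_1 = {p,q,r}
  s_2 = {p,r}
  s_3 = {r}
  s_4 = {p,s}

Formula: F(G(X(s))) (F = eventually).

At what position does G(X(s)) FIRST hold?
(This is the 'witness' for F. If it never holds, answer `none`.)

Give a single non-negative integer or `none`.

s_0={p}: G(X(s))=False X(s)=False s=False
s_1={p,q,r}: G(X(s))=False X(s)=False s=False
s_2={p,r}: G(X(s))=False X(s)=False s=False
s_3={r}: G(X(s))=False X(s)=True s=False
s_4={p,s}: G(X(s))=False X(s)=False s=True
F(G(X(s))) does not hold (no witness exists).

Answer: none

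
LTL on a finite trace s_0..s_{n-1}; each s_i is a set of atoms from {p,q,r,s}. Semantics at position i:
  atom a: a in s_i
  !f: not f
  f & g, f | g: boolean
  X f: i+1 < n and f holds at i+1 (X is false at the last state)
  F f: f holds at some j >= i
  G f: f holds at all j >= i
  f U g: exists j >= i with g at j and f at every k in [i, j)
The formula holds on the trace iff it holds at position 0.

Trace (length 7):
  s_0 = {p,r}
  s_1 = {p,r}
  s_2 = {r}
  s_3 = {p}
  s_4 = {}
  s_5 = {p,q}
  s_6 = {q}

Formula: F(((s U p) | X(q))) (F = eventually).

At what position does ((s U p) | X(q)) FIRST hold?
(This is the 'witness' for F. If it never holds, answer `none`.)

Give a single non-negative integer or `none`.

Answer: 0

Derivation:
s_0={p,r}: ((s U p) | X(q))=True (s U p)=True s=False p=True X(q)=False q=False
s_1={p,r}: ((s U p) | X(q))=True (s U p)=True s=False p=True X(q)=False q=False
s_2={r}: ((s U p) | X(q))=False (s U p)=False s=False p=False X(q)=False q=False
s_3={p}: ((s U p) | X(q))=True (s U p)=True s=False p=True X(q)=False q=False
s_4={}: ((s U p) | X(q))=True (s U p)=False s=False p=False X(q)=True q=False
s_5={p,q}: ((s U p) | X(q))=True (s U p)=True s=False p=True X(q)=True q=True
s_6={q}: ((s U p) | X(q))=False (s U p)=False s=False p=False X(q)=False q=True
F(((s U p) | X(q))) holds; first witness at position 0.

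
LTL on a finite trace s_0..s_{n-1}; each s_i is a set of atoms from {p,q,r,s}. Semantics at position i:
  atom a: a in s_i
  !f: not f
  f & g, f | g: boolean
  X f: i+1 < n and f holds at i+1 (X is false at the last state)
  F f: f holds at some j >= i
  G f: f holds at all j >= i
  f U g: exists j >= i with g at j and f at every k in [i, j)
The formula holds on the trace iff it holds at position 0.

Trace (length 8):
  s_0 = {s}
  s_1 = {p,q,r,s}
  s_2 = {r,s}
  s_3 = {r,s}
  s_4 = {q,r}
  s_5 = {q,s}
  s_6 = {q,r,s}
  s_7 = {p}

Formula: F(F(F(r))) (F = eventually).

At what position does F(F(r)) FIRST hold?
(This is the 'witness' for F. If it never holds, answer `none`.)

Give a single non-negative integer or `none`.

s_0={s}: F(F(r))=True F(r)=True r=False
s_1={p,q,r,s}: F(F(r))=True F(r)=True r=True
s_2={r,s}: F(F(r))=True F(r)=True r=True
s_3={r,s}: F(F(r))=True F(r)=True r=True
s_4={q,r}: F(F(r))=True F(r)=True r=True
s_5={q,s}: F(F(r))=True F(r)=True r=False
s_6={q,r,s}: F(F(r))=True F(r)=True r=True
s_7={p}: F(F(r))=False F(r)=False r=False
F(F(F(r))) holds; first witness at position 0.

Answer: 0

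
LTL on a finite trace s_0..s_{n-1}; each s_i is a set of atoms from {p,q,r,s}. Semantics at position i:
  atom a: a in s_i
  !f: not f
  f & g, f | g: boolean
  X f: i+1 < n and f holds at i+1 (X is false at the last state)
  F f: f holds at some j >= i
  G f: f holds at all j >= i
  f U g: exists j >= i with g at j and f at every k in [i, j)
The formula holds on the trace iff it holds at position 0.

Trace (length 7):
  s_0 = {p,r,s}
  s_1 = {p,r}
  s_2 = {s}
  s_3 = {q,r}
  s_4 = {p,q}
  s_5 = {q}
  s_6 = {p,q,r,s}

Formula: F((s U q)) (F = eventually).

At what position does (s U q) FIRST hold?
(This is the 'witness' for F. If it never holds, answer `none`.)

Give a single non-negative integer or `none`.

s_0={p,r,s}: (s U q)=False s=True q=False
s_1={p,r}: (s U q)=False s=False q=False
s_2={s}: (s U q)=True s=True q=False
s_3={q,r}: (s U q)=True s=False q=True
s_4={p,q}: (s U q)=True s=False q=True
s_5={q}: (s U q)=True s=False q=True
s_6={p,q,r,s}: (s U q)=True s=True q=True
F((s U q)) holds; first witness at position 2.

Answer: 2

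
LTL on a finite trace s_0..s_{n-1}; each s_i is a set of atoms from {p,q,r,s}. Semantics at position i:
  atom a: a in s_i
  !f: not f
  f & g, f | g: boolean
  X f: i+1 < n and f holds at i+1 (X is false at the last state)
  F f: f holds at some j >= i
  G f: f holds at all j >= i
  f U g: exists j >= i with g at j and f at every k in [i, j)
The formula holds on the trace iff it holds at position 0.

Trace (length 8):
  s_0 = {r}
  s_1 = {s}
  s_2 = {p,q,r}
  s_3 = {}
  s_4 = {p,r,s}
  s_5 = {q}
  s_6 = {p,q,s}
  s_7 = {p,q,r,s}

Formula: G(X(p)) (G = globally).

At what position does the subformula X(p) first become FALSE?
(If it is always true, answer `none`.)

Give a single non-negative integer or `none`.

s_0={r}: X(p)=False p=False
s_1={s}: X(p)=True p=False
s_2={p,q,r}: X(p)=False p=True
s_3={}: X(p)=True p=False
s_4={p,r,s}: X(p)=False p=True
s_5={q}: X(p)=True p=False
s_6={p,q,s}: X(p)=True p=True
s_7={p,q,r,s}: X(p)=False p=True
G(X(p)) holds globally = False
First violation at position 0.

Answer: 0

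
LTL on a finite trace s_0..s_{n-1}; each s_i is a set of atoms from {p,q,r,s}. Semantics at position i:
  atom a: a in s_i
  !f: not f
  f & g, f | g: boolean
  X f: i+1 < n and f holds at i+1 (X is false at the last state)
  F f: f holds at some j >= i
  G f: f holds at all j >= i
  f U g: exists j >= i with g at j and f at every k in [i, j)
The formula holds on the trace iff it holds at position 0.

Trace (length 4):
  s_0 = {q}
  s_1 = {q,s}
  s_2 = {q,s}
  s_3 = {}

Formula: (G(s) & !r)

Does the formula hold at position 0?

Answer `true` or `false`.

Answer: false

Derivation:
s_0={q}: (G(s) & !r)=False G(s)=False s=False !r=True r=False
s_1={q,s}: (G(s) & !r)=False G(s)=False s=True !r=True r=False
s_2={q,s}: (G(s) & !r)=False G(s)=False s=True !r=True r=False
s_3={}: (G(s) & !r)=False G(s)=False s=False !r=True r=False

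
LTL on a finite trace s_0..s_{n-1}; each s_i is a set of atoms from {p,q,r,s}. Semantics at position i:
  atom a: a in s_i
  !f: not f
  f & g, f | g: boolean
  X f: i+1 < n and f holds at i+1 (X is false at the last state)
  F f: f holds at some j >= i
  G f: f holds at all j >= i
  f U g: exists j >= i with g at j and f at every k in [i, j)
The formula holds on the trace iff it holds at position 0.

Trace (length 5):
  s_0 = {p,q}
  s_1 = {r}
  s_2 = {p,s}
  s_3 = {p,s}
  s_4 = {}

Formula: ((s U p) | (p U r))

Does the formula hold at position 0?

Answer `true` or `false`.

s_0={p,q}: ((s U p) | (p U r))=True (s U p)=True s=False p=True (p U r)=True r=False
s_1={r}: ((s U p) | (p U r))=True (s U p)=False s=False p=False (p U r)=True r=True
s_2={p,s}: ((s U p) | (p U r))=True (s U p)=True s=True p=True (p U r)=False r=False
s_3={p,s}: ((s U p) | (p U r))=True (s U p)=True s=True p=True (p U r)=False r=False
s_4={}: ((s U p) | (p U r))=False (s U p)=False s=False p=False (p U r)=False r=False

Answer: true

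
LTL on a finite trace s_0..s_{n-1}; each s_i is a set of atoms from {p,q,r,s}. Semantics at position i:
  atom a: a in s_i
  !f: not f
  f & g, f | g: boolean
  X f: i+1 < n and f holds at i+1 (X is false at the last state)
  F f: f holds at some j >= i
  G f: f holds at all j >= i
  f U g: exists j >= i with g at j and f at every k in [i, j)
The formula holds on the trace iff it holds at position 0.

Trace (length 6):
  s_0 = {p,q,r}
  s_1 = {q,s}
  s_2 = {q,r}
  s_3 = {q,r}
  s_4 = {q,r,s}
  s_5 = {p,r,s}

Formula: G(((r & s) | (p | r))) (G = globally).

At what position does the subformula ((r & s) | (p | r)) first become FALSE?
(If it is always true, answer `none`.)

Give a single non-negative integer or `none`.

s_0={p,q,r}: ((r & s) | (p | r))=True (r & s)=False r=True s=False (p | r)=True p=True
s_1={q,s}: ((r & s) | (p | r))=False (r & s)=False r=False s=True (p | r)=False p=False
s_2={q,r}: ((r & s) | (p | r))=True (r & s)=False r=True s=False (p | r)=True p=False
s_3={q,r}: ((r & s) | (p | r))=True (r & s)=False r=True s=False (p | r)=True p=False
s_4={q,r,s}: ((r & s) | (p | r))=True (r & s)=True r=True s=True (p | r)=True p=False
s_5={p,r,s}: ((r & s) | (p | r))=True (r & s)=True r=True s=True (p | r)=True p=True
G(((r & s) | (p | r))) holds globally = False
First violation at position 1.

Answer: 1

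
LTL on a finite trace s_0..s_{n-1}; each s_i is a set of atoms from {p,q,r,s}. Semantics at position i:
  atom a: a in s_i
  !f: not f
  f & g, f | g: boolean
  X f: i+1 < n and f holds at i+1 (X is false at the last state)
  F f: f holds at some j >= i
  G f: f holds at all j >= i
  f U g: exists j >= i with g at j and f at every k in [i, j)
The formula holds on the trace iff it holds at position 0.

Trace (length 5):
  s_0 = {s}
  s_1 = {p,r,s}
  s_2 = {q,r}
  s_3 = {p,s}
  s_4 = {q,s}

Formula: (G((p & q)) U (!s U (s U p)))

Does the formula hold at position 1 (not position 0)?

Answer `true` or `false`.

s_0={s}: (G((p & q)) U (!s U (s U p)))=True G((p & q))=False (p & q)=False p=False q=False (!s U (s U p))=True !s=False s=True (s U p)=True
s_1={p,r,s}: (G((p & q)) U (!s U (s U p)))=True G((p & q))=False (p & q)=False p=True q=False (!s U (s U p))=True !s=False s=True (s U p)=True
s_2={q,r}: (G((p & q)) U (!s U (s U p)))=True G((p & q))=False (p & q)=False p=False q=True (!s U (s U p))=True !s=True s=False (s U p)=False
s_3={p,s}: (G((p & q)) U (!s U (s U p)))=True G((p & q))=False (p & q)=False p=True q=False (!s U (s U p))=True !s=False s=True (s U p)=True
s_4={q,s}: (G((p & q)) U (!s U (s U p)))=False G((p & q))=False (p & q)=False p=False q=True (!s U (s U p))=False !s=False s=True (s U p)=False
Evaluating at position 1: result = True

Answer: true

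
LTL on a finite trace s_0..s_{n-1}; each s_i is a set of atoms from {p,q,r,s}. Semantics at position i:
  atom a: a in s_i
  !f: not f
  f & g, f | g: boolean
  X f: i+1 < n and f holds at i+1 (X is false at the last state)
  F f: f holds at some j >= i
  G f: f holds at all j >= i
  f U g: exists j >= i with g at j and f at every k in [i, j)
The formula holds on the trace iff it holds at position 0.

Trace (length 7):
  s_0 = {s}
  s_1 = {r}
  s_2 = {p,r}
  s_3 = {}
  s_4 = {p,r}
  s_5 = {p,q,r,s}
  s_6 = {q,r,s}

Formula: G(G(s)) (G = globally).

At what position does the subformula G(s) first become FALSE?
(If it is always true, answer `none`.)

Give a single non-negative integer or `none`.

s_0={s}: G(s)=False s=True
s_1={r}: G(s)=False s=False
s_2={p,r}: G(s)=False s=False
s_3={}: G(s)=False s=False
s_4={p,r}: G(s)=False s=False
s_5={p,q,r,s}: G(s)=True s=True
s_6={q,r,s}: G(s)=True s=True
G(G(s)) holds globally = False
First violation at position 0.

Answer: 0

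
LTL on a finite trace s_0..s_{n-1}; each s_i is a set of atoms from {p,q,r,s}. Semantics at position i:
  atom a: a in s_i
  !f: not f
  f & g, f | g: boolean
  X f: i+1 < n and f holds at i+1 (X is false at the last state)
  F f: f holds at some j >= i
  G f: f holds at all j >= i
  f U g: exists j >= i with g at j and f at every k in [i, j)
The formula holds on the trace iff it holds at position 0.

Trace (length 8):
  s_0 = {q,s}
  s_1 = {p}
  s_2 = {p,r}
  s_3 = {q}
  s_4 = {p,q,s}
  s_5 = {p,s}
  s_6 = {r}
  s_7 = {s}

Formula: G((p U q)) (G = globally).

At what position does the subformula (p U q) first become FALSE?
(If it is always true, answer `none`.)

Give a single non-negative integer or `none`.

s_0={q,s}: (p U q)=True p=False q=True
s_1={p}: (p U q)=True p=True q=False
s_2={p,r}: (p U q)=True p=True q=False
s_3={q}: (p U q)=True p=False q=True
s_4={p,q,s}: (p U q)=True p=True q=True
s_5={p,s}: (p U q)=False p=True q=False
s_6={r}: (p U q)=False p=False q=False
s_7={s}: (p U q)=False p=False q=False
G((p U q)) holds globally = False
First violation at position 5.

Answer: 5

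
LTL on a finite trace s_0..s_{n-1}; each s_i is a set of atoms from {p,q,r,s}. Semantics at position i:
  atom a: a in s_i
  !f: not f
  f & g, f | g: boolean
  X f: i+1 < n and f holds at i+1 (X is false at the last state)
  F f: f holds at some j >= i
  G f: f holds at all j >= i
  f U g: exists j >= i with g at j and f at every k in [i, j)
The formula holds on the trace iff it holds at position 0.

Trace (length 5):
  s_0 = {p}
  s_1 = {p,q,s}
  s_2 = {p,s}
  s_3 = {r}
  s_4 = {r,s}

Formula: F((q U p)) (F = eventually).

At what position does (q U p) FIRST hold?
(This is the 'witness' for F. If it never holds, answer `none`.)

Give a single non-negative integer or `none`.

s_0={p}: (q U p)=True q=False p=True
s_1={p,q,s}: (q U p)=True q=True p=True
s_2={p,s}: (q U p)=True q=False p=True
s_3={r}: (q U p)=False q=False p=False
s_4={r,s}: (q U p)=False q=False p=False
F((q U p)) holds; first witness at position 0.

Answer: 0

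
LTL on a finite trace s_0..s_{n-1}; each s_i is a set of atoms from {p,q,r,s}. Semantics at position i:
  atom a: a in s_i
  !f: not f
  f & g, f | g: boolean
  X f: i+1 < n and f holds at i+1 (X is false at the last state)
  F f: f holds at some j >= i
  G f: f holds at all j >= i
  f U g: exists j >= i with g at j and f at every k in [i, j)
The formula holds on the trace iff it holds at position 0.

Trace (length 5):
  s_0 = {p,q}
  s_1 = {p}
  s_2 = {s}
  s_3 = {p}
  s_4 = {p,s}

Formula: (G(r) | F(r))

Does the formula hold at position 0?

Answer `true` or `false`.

Answer: false

Derivation:
s_0={p,q}: (G(r) | F(r))=False G(r)=False r=False F(r)=False
s_1={p}: (G(r) | F(r))=False G(r)=False r=False F(r)=False
s_2={s}: (G(r) | F(r))=False G(r)=False r=False F(r)=False
s_3={p}: (G(r) | F(r))=False G(r)=False r=False F(r)=False
s_4={p,s}: (G(r) | F(r))=False G(r)=False r=False F(r)=False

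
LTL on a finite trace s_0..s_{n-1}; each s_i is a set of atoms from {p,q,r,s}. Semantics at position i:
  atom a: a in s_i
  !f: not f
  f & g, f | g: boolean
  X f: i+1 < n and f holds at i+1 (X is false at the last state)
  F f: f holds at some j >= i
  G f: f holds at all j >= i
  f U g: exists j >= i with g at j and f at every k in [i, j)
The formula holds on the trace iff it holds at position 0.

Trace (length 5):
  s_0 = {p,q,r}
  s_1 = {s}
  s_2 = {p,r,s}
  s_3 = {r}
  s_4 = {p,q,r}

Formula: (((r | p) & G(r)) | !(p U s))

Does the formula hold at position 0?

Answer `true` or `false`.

s_0={p,q,r}: (((r | p) & G(r)) | !(p U s))=False ((r | p) & G(r))=False (r | p)=True r=True p=True G(r)=False !(p U s)=False (p U s)=True s=False
s_1={s}: (((r | p) & G(r)) | !(p U s))=False ((r | p) & G(r))=False (r | p)=False r=False p=False G(r)=False !(p U s)=False (p U s)=True s=True
s_2={p,r,s}: (((r | p) & G(r)) | !(p U s))=True ((r | p) & G(r))=True (r | p)=True r=True p=True G(r)=True !(p U s)=False (p U s)=True s=True
s_3={r}: (((r | p) & G(r)) | !(p U s))=True ((r | p) & G(r))=True (r | p)=True r=True p=False G(r)=True !(p U s)=True (p U s)=False s=False
s_4={p,q,r}: (((r | p) & G(r)) | !(p U s))=True ((r | p) & G(r))=True (r | p)=True r=True p=True G(r)=True !(p U s)=True (p U s)=False s=False

Answer: false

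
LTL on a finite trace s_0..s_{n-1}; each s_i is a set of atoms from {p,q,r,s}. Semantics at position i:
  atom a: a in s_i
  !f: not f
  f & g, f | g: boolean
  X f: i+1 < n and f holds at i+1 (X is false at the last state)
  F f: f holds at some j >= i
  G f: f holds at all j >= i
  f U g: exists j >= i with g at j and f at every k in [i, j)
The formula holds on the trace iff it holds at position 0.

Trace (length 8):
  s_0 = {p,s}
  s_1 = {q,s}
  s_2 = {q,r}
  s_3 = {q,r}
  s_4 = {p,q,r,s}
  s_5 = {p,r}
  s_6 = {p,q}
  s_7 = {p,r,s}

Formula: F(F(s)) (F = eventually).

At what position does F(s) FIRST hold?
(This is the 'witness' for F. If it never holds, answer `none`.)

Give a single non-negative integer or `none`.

s_0={p,s}: F(s)=True s=True
s_1={q,s}: F(s)=True s=True
s_2={q,r}: F(s)=True s=False
s_3={q,r}: F(s)=True s=False
s_4={p,q,r,s}: F(s)=True s=True
s_5={p,r}: F(s)=True s=False
s_6={p,q}: F(s)=True s=False
s_7={p,r,s}: F(s)=True s=True
F(F(s)) holds; first witness at position 0.

Answer: 0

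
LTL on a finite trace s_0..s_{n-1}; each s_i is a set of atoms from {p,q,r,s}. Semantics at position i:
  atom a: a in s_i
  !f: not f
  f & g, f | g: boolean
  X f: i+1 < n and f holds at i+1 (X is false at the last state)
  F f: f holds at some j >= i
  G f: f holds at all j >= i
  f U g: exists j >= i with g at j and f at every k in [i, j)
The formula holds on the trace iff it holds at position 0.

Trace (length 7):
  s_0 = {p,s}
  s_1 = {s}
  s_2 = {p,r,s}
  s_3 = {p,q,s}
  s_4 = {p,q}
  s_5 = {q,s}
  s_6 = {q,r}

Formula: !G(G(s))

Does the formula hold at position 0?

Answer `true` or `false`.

Answer: true

Derivation:
s_0={p,s}: !G(G(s))=True G(G(s))=False G(s)=False s=True
s_1={s}: !G(G(s))=True G(G(s))=False G(s)=False s=True
s_2={p,r,s}: !G(G(s))=True G(G(s))=False G(s)=False s=True
s_3={p,q,s}: !G(G(s))=True G(G(s))=False G(s)=False s=True
s_4={p,q}: !G(G(s))=True G(G(s))=False G(s)=False s=False
s_5={q,s}: !G(G(s))=True G(G(s))=False G(s)=False s=True
s_6={q,r}: !G(G(s))=True G(G(s))=False G(s)=False s=False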